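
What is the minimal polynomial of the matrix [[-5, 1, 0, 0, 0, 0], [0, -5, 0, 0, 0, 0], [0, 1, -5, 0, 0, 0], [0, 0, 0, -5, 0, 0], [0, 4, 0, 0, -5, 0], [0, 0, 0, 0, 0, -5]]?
The characteristic polynomial factors as (x + 5)^6. The minimal polynomial is ∏(x - λ)^{k_λ} where k_λ is the size of the largest Jordan block at λ.

For λ = -5: rank(A + 5I) = 1, and the largest Jordan block has size 2 (the smallest k with rank((A + 5I)^k) = rank((A + 5I)^(k+1))).

So m_A(x) = (x + 5)^2.

m_A(x) = (x + 5)^2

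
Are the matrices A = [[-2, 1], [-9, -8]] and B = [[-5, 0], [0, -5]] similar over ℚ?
No.

Both have characteristic polynomial (x + 5)^2, but the minimal polynomial of A is (x + 5)^2 while the minimal polynomial of B is x + 5. The minimal polynomial is a similarity invariant, so A and B are not similar.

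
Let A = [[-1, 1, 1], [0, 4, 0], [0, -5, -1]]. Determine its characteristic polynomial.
χ_A(x) = (x - 4)(x + 1)^2

xI - A = [[x + 1, -1, -1], [0, x - 4, 0], [0, 5, x + 1]].

Expanding det(xI - A) along the first row:
det(xI - A) = + (x + 1)·det([[x - 4, 0], [5, x + 1]]) - (-1)·det([[0, 0], [0, x + 1]]) + (-1)·det([[0, x - 4], [0, 5]]).

Evaluating gives χ_A(x) = x^3 - 2x^2 - 7x - 4 = (x - 4)(x + 1)^2.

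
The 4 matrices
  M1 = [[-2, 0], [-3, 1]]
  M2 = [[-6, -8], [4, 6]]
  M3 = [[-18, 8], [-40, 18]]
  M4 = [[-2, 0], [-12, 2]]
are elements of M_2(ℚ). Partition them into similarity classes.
Characteristic polynomials: χ_{M1} = (x - 1)(x + 2), χ_{M2} = (x - 2)(x + 2), χ_{M3} = (x - 2)(x + 2), χ_{M4} = (x - 2)(x + 2).

{M1}: invariant factors (x - 1)(x + 2).

{M2, M3, M4}: invariant factors (x - 2)(x + 2).

Matrices are similar if and only if their invariant-factor lists agree; the partition into similarity classes is {M1}, {M2, M3, M4}.

2 classes: {M1}, {M2, M3, M4}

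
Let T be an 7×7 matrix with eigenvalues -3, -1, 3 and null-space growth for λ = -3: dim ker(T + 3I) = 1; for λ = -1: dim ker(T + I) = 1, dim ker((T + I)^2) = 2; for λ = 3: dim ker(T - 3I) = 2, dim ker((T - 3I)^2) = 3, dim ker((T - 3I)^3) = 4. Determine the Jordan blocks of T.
Jordan blocks: (-3, 1), (-1, 2), (3, 3), (3, 1)

λ = -3: successive nullity increments [1] count blocks of size ≥ k; block sizes are [1].
λ = -1: successive nullity increments [1, 1] count blocks of size ≥ k; block sizes are [2].
λ = 3: successive nullity increments [2, 1, 1] count blocks of size ≥ k; block sizes are [3, 1].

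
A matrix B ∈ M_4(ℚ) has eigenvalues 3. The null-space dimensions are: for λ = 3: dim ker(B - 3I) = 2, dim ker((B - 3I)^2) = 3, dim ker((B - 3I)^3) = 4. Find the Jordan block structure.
λ = 3: successive nullity increments [2, 1, 1] count blocks of size ≥ k; block sizes are [3, 1].

Jordan blocks: (3, 3), (3, 1)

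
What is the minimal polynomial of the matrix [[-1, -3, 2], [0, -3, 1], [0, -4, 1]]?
The characteristic polynomial factors as (x + 1)^3. The minimal polynomial is ∏(x - λ)^{k_λ} where k_λ is the size of the largest Jordan block at λ.

For λ = -1: rank(A + I) = 2, and the largest Jordan block has size 3 (the smallest k with rank((A + I)^k) = rank((A + I)^(k+1))).

So m_A(x) = (x + 1)^3.

m_A(x) = (x + 1)^3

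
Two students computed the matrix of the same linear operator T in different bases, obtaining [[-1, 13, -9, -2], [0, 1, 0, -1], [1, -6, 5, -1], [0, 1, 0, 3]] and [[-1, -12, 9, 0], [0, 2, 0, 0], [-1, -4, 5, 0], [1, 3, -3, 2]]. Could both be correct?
Two matrices over a field are similar if and only if they have the same invariant factors.

Both A and B have characteristic polynomial (x - 2)^4 and minimal polynomial (x - 2)^2. Computing further, both have invariant factors (x - 2)^2, (x - 2)^2. Hence A and B are similar.

Yes.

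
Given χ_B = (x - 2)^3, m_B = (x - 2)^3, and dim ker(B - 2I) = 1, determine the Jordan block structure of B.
Jordan blocks: (2, 3)

λ = 2: algebraic multiplicity 3 (exponent in χ_B), largest block size 3 (exponent in m_B), 1 block (geometric multiplicity). This forces block sizes [3].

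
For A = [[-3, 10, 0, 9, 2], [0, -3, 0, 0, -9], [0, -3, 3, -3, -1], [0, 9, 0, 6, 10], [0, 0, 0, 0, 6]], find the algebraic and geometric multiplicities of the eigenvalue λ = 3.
algebraic multiplicity 1, geometric multiplicity 1

The characteristic polynomial is (x - 6)^2(x - 3)(x + 3)^2, so the factor x - 3 appears with exponent 1: the algebraic multiplicity is 1.

rank(A - 3I) = 4, so the eigenspace has dimension 5 - 4 = 1: the geometric multiplicity is 1.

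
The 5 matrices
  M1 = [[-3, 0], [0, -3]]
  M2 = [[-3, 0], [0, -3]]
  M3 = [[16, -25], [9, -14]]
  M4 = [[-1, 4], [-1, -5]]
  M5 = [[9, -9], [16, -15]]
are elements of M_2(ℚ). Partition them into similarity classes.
Characteristic polynomials: χ_{M1} = (x + 3)^2, χ_{M2} = (x + 3)^2, χ_{M3} = (x - 1)^2, χ_{M4} = (x + 3)^2, χ_{M5} = (x + 3)^2.

{M1, M2}: invariant factors x + 3, x + 3.

{M3}: invariant factors (x - 1)^2.

{M4, M5}: invariant factors (x + 3)^2.

Matrices are similar if and only if their invariant-factor lists agree; the partition into similarity classes is {M1, M2}, {M3}, {M4, M5}.

3 classes: {M1, M2}, {M3}, {M4, M5}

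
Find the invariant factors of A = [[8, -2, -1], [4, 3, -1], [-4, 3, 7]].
The Jordan structure of A has elementary divisors (x - 6)^3. Arranging the block sizes at each eigenvalue in decreasing order and taking row products gives the invariant factors.

Invariant factors (smallest first, each dividing the next): (x - 6)^3.

Check: the last factor (x - 6)^3 is the minimal polynomial, and the product (x - 6)^3 is the characteristic polynomial.

(x - 6)^3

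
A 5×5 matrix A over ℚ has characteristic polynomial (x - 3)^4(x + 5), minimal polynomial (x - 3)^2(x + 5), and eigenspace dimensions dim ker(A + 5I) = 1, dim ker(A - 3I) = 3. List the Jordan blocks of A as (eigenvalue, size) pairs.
λ = -5: algebraic multiplicity 1 (exponent in χ_A), largest block size 1 (exponent in m_A), 1 block (geometric multiplicity). This forces block sizes [1].
λ = 3: algebraic multiplicity 4 (exponent in χ_A), largest block size 2 (exponent in m_A), 3 blocks (geometric multiplicity). These force block sizes [2, 1, 1].

Jordan blocks: (-5, 1), (3, 2), (3, 1), (3, 1)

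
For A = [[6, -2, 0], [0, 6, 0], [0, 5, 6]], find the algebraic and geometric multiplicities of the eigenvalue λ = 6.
The characteristic polynomial is (x - 6)^3, so the factor x - 6 appears with exponent 3: the algebraic multiplicity is 3.

rank(A - 6I) = 1, so the eigenspace has dimension 3 - 1 = 2: the geometric multiplicity is 2.

Since 2 < 3, A is not diagonalizable.

algebraic multiplicity 3, geometric multiplicity 2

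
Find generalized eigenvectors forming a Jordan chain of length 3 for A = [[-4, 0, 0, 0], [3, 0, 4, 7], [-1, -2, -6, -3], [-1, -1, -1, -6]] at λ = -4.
v_1 = [[1, 6, -4, -1]]^T, v_2 = [[0, 4, -2, -1]]^T, v_3 = [[0, 1, -1, 0]]^T

We seek v_1 ∈ ker((A + 4I)^3) \ ker((A + 4I)^2), then set v_{i+1} = (A + 4I) v_i.

One such chain is v_1 = [[1, 6, -4, -1]]^T, v_2 = [[0, 4, -2, -1]]^T, v_3 = [[0, 1, -1, 0]]^T. Check: (A + 4I) v_3 = [[0, 0, 0, 0]]^T = 0.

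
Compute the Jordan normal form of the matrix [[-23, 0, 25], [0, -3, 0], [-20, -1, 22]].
J = [[-3, 1, 0], [0, -3, 0], [0, 0, 2]]

The characteristic polynomial is det(xI - A) = (x - 2)(x + 3)^2, so the eigenvalues are -3 (algebraic multiplicity 2), 2 (algebraic multiplicity 1).

For λ = -3: rank(A + 3I) = 2, rank((A + 3I)^2) = 1. The eigenspace has dimension 3 - 2 = 1, so there is 1 Jordan block; the rank sequence gives block sizes [2].

For λ = 2: algebraic multiplicity 1 gives one 1×1 block.

Assembling the blocks gives the Jordan form J above.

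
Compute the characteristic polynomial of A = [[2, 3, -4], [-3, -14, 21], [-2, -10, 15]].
xI - A = [[x - 2, -3, 4], [3, x + 14, -21], [2, 10, x - 15]].

Expanding det(xI - A) along the first row:
det(xI - A) = + (x - 2)·det([[x + 14, -21], [10, x - 15]]) - (-3)·det([[3, -21], [2, x - 15]]) + (4)·det([[3, x + 14], [2, 10]]).

Evaluating gives χ_A(x) = x^3 - 3x^2 + 3x - 1 = (x - 1)^3.

χ_A(x) = (x - 1)^3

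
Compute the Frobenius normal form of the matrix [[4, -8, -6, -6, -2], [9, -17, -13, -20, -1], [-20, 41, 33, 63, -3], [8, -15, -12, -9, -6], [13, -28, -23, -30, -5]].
R = [[0, 0, 0, 0, 16], [1, 0, 0, 0, 4], [0, 1, 0, 0, -10], [0, 0, 1, 0, -6], [0, 0, 0, 1, 6]]

The invariant factors of A (the non-unit diagonal entries of the Smith normal form of xI - A over ℚ[x]) are (x - 4)(x - 2)(x^3 - 2x - 2), each dividing the next. The characteristic polynomial is their product, (x - 4)(x - 2)(x^3 - 2x - 2).

The rational canonical form is the block-diagonal matrix of companion matrices C(f_i):
R = [[0, 0, 0, 0, 16], [1, 0, 0, 0, 4], [0, 1, 0, 0, -10], [0, 0, 1, 0, -6], [0, 0, 0, 1, 6]].

Note the characteristic polynomial does not split into linear factors over ℚ, so A has no Jordan form over ℚ; the rational canonical form exists over any field.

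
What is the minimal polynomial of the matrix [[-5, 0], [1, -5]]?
The characteristic polynomial factors as (x + 5)^2. The minimal polynomial is ∏(x - λ)^{k_λ} where k_λ is the size of the largest Jordan block at λ.

For λ = -5: rank(A + 5I) = 1, and the largest Jordan block has size 2 (the smallest k with rank((A + 5I)^k) = rank((A + 5I)^(k+1))).

So m_A(x) = (x + 5)^2.

m_A(x) = (x + 5)^2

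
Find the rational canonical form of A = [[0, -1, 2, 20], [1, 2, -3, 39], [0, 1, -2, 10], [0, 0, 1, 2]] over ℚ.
R = [[0, 0, 0, 30], [1, 0, 0, 19], [0, 1, 0, 10], [0, 0, 1, 2]]

The invariant factors of A (the non-unit diagonal entries of the Smith normal form of xI - A over ℚ[x]) are (x - 5)(x + 2)(x^2 + x + 3), each dividing the next. The characteristic polynomial is their product, (x - 5)(x + 2)(x^2 + x + 3).

The rational canonical form is the block-diagonal matrix of companion matrices C(f_i):
R = [[0, 0, 0, 30], [1, 0, 0, 19], [0, 1, 0, 10], [0, 0, 1, 2]].

Note the characteristic polynomial does not split into linear factors over ℚ, so A has no Jordan form over ℚ; the rational canonical form exists over any field.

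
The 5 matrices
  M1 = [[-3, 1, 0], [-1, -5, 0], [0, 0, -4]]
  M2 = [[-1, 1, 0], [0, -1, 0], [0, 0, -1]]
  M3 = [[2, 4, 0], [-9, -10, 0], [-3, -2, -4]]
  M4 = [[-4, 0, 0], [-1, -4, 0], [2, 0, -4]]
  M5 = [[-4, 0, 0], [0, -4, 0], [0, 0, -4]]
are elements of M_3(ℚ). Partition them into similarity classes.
Characteristic polynomials: χ_{M1} = (x + 4)^3, χ_{M2} = (x + 1)^3, χ_{M3} = (x + 4)^3, χ_{M4} = (x + 4)^3, χ_{M5} = (x + 4)^3.

{M1, M3, M4}: invariant factors x + 4, (x + 4)^2.

{M2}: invariant factors x + 1, (x + 1)^2.

{M5}: invariant factors x + 4, x + 4, x + 4.

Matrices are similar if and only if their invariant-factor lists agree; the partition into similarity classes is {M1, M3, M4}, {M2}, {M5}.

3 classes: {M1, M3, M4}, {M2}, {M5}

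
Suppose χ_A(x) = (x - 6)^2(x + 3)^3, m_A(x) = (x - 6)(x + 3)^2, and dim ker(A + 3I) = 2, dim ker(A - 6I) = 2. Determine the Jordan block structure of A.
λ = -3: algebraic multiplicity 3 (exponent in χ_A), largest block size 2 (exponent in m_A), 2 blocks (geometric multiplicity). These force block sizes [2, 1].
λ = 6: algebraic multiplicity 2 (exponent in χ_A), largest block size 1 (exponent in m_A), 2 blocks (geometric multiplicity). These force block sizes [1, 1].

Jordan blocks: (-3, 2), (-3, 1), (6, 1), (6, 1)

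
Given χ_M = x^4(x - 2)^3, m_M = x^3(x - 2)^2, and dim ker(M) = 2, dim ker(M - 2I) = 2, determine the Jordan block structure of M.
Jordan blocks: (0, 3), (0, 1), (2, 2), (2, 1)

λ = 0: algebraic multiplicity 4 (exponent in χ_M), largest block size 3 (exponent in m_M), 2 blocks (geometric multiplicity). These force block sizes [3, 1].
λ = 2: algebraic multiplicity 3 (exponent in χ_M), largest block size 2 (exponent in m_M), 2 blocks (geometric multiplicity). These force block sizes [2, 1].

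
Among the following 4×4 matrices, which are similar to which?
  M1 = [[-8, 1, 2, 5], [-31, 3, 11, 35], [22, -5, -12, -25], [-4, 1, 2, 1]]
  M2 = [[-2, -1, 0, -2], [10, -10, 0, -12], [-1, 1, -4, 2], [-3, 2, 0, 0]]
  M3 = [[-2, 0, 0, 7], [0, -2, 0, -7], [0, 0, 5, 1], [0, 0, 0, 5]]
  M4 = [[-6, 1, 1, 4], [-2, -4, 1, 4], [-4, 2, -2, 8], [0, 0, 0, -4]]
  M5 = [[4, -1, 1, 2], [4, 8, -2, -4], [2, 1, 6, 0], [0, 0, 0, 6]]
3 classes: {M1, M2, M4}, {M3}, {M5}

Characteristic polynomials: χ_{M1} = (x + 4)^4, χ_{M2} = (x + 4)^4, χ_{M3} = (x - 5)^2(x + 2)^2, χ_{M4} = (x + 4)^4, χ_{M5} = (x - 6)^4.

{M1, M2, M4}: invariant factors x + 4, (x + 4)^3.

{M3}: invariant factors x + 2, (x - 5)^2(x + 2).

{M5}: invariant factors x - 6, (x - 6)^3.

Matrices are similar if and only if their invariant-factor lists agree; the partition into similarity classes is {M1, M2, M4}, {M3}, {M5}.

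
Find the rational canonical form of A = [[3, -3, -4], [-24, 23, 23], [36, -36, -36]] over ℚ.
R = [[0, 0, -36], [1, 0, -33], [0, 1, -10]]

The invariant factors of A (the non-unit diagonal entries of the Smith normal form of xI - A over ℚ[x]) are (x + 3)^2(x + 4), each dividing the next. The characteristic polynomial is their product, (x + 3)^2(x + 4).

The rational canonical form is the block-diagonal matrix of companion matrices C(f_i):
R = [[0, 0, -36], [1, 0, -33], [0, 1, -10]].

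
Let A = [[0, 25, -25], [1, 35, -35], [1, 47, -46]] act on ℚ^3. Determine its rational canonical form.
R = [[0, 0, -25], [1, 0, -35], [0, 1, -11]]

The invariant factors of A (the non-unit diagonal entries of the Smith normal form of xI - A over ℚ[x]) are (x + 1)(x + 5)^2, each dividing the next. The characteristic polynomial is their product, (x + 1)(x + 5)^2.

The rational canonical form is the block-diagonal matrix of companion matrices C(f_i):
R = [[0, 0, -25], [1, 0, -35], [0, 1, -11]].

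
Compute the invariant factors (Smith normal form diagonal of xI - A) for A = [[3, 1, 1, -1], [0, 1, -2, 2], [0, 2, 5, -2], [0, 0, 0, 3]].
x - 3, x - 3, (x - 3)^2

The Jordan structure of A has elementary divisors (x - 3)^2, (x - 3), (x - 3). Arranging the block sizes at each eigenvalue in decreasing order and taking row products gives the invariant factors.

Invariant factors (smallest first, each dividing the next): x - 3, x - 3, (x - 3)^2.

Check: the last factor (x - 3)^2 is the minimal polynomial, and the product (x - 3)^4 is the characteristic polynomial.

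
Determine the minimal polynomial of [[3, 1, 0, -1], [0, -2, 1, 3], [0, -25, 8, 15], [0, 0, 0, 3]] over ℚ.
m_A(x) = (x - 3)^3

The characteristic polynomial factors as (x - 3)^4. The minimal polynomial is ∏(x - λ)^{k_λ} where k_λ is the size of the largest Jordan block at λ.

For λ = 3: rank(A - 3I) = 2, and the largest Jordan block has size 3 (the smallest k with rank((A - 3I)^k) = rank((A - 3I)^(k+1))).

So m_A(x) = (x - 3)^3.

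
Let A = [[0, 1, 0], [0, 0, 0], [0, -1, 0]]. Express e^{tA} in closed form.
A has Jordan form J = [[0, 1, 0], [0, 0, 0], [0, 0, 0]] with A = PJP^{-1}, so e^{tA} = P e^{tJ} P^{-1}.

For a Jordan block J_k(λ), e^{tJ_k(λ)} = e^{λt} · (I + tN + t^2 N^2/2! + ... + t^{k-1} N^{k-1}/(k-1)!) where N is the nilpotent superdiagonal part.

Assembling the blocks and conjugating back gives the entries of e^{tA} as shown above.

e^{tA} = [[1, t, 0], [0, 1, 0], [0, -t, 1]]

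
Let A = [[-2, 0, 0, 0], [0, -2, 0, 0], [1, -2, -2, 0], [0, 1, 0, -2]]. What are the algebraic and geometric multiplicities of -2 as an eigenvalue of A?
The characteristic polynomial is (x + 2)^4, so the factor x + 2 appears with exponent 4: the algebraic multiplicity is 4.

rank(A + 2I) = 2, so the eigenspace has dimension 4 - 2 = 2: the geometric multiplicity is 2.

Since 2 < 4, A is not diagonalizable.

algebraic multiplicity 4, geometric multiplicity 2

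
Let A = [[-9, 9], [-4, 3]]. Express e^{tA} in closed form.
A has Jordan form J = [[-3, 1], [0, -3]] with A = PJP^{-1}, so e^{tA} = P e^{tJ} P^{-1}.

For a Jordan block J_k(λ), e^{tJ_k(λ)} = e^{λt} · (I + tN + t^2 N^2/2! + ... + t^{k-1} N^{k-1}/(k-1)!) where N is the nilpotent superdiagonal part.

Assembling the blocks and conjugating back gives the entries of e^{tA} as shown above.

e^{tA} = [[(1 - 6*t)*e^{-3*t}, 9*t*e^{-3*t}], [-4*t*e^{-3*t}, (6*t + 1)*e^{-3*t}]]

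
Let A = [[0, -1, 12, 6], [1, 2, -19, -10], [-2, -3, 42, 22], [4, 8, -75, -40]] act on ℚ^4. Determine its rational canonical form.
The invariant factors of A (the non-unit diagonal entries of the Smith normal form of xI - A over ℚ[x]) are (x - 4)(x^3 - 2x + 2), each dividing the next. The characteristic polynomial is their product, (x - 4)(x^3 - 2x + 2).

The rational canonical form is the block-diagonal matrix of companion matrices C(f_i):
R = [[0, 0, 0, 8], [1, 0, 0, -10], [0, 1, 0, 2], [0, 0, 1, 4]].

Note the characteristic polynomial does not split into linear factors over ℚ, so A has no Jordan form over ℚ; the rational canonical form exists over any field.

R = [[0, 0, 0, 8], [1, 0, 0, -10], [0, 1, 0, 2], [0, 0, 1, 4]]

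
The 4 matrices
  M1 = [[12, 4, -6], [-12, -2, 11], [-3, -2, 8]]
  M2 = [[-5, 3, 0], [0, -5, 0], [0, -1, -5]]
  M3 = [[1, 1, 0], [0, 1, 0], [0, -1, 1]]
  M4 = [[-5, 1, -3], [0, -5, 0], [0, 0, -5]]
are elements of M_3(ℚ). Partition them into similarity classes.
3 classes: {M1}, {M2, M4}, {M3}

Characteristic polynomials: χ_{M1} = (x - 6)^3, χ_{M2} = (x + 5)^3, χ_{M3} = (x - 1)^3, χ_{M4} = (x + 5)^3.

{M1}: invariant factors (x - 6)^3.

{M2, M4}: invariant factors x + 5, (x + 5)^2.

{M3}: invariant factors x - 1, (x - 1)^2.

Matrices are similar if and only if their invariant-factor lists agree; the partition into similarity classes is {M1}, {M2, M4}, {M3}.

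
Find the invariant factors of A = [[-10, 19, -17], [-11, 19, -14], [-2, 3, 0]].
The Jordan structure of A has elementary divisors (x - 3)^3. Arranging the block sizes at each eigenvalue in decreasing order and taking row products gives the invariant factors.

Invariant factors (smallest first, each dividing the next): (x - 3)^3.

Check: the last factor (x - 3)^3 is the minimal polynomial, and the product (x - 3)^3 is the characteristic polynomial.

(x - 3)^3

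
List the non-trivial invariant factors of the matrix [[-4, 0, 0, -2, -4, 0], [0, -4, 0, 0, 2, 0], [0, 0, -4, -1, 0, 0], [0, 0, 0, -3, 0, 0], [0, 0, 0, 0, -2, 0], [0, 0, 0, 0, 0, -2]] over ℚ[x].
The Jordan structure of A has elementary divisors (x + 4), (x + 4), (x + 4), (x + 3), (x + 2), (x + 2). Arranging the block sizes at each eigenvalue in decreasing order and taking row products gives the invariant factors.

Invariant factors (smallest first, each dividing the next): x + 4, (x + 2)(x + 4), (x + 2)(x + 3)(x + 4).

Check: the last factor (x + 2)(x + 3)(x + 4) is the minimal polynomial, and the product (x + 2)^2(x + 3)(x + 4)^3 is the characteristic polynomial.

x + 4, (x + 2)(x + 4), (x + 2)(x + 3)(x + 4)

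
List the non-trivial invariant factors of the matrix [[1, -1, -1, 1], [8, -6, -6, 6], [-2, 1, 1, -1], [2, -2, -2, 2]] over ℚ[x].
x, x(x + 1)^2

The Jordan structure of A has elementary divisors (x + 1)^2, x, x. Arranging the block sizes at each eigenvalue in decreasing order and taking row products gives the invariant factors.

Invariant factors (smallest first, each dividing the next): x, x(x + 1)^2.

Check: the last factor x(x + 1)^2 is the minimal polynomial, and the product x^2(x + 1)^2 is the characteristic polynomial.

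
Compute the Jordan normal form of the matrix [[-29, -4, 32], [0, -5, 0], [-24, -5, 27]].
The characteristic polynomial is det(xI - A) = (x - 3)(x + 5)^2, so the eigenvalues are -5 (algebraic multiplicity 2), 3 (algebraic multiplicity 1).

For λ = -5: rank(A + 5I) = 2, rank((A + 5I)^2) = 1. The eigenspace has dimension 3 - 2 = 1, so there is 1 Jordan block; the rank sequence gives block sizes [2].

For λ = 3: algebraic multiplicity 1 gives one 1×1 block.

Assembling the blocks gives the Jordan form J above.

J = [[-5, 1, 0], [0, -5, 0], [0, 0, 3]]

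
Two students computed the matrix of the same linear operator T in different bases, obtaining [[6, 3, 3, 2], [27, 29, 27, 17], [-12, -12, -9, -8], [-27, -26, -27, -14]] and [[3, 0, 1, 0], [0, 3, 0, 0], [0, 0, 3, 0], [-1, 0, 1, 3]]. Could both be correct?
Yes.

Two matrices over a field are similar if and only if they have the same invariant factors.

Both A and B have characteristic polynomial (x - 3)^4 and minimal polynomial (x - 3)^3. Computing further, both have invariant factors x - 3, (x - 3)^3. Hence A and B are similar.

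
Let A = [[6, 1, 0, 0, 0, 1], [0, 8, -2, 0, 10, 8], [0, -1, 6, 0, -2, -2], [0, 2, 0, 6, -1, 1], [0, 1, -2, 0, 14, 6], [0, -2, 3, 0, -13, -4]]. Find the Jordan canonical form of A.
J = [[6, 1, 0, 0, 0, 0], [0, 6, 1, 0, 0, 0], [0, 0, 6, 0, 0, 0], [0, 0, 0, 6, 1, 0], [0, 0, 0, 0, 6, 1], [0, 0, 0, 0, 0, 6]]

The characteristic polynomial is det(xI - A) = (x - 6)^6, so the eigenvalues are 6 (algebraic multiplicity 6).

For λ = 6: rank(A - 6I) = 4, rank((A - 6I)^2) = 2, rank((A - 6I)^3) = 0. The eigenspace has dimension 6 - 4 = 2, so there are 2 Jordan blocks; the rank sequence gives block sizes [3, 3].

Assembling the blocks gives the Jordan form J above.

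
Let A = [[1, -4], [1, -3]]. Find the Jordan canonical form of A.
The characteristic polynomial is det(xI - A) = (x + 1)^2, so the eigenvalues are -1 (algebraic multiplicity 2).

For λ = -1: rank(A + I) = 1, rank((A + I)^2) = 0. The eigenspace has dimension 2 - 1 = 1, so there is 1 Jordan block; the rank sequence gives block sizes [2].

Assembling the blocks gives the Jordan form J above.

J = [[-1, 1], [0, -1]]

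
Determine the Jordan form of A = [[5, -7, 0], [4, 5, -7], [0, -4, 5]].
The characteristic polynomial is det(xI - A) = (x - 5)^3, so the eigenvalues are 5 (algebraic multiplicity 3).

For λ = 5: rank(A - 5I) = 2, rank((A - 5I)^2) = 1, rank((A - 5I)^3) = 0. The eigenspace has dimension 3 - 2 = 1, so there is 1 Jordan block; the rank sequence gives block sizes [3].

Assembling the blocks gives the Jordan form J above.

J = [[5, 1, 0], [0, 5, 1], [0, 0, 5]]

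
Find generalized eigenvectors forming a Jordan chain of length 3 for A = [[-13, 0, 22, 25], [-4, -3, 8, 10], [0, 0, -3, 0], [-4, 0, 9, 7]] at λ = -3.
We seek v_1 ∈ ker((A + 3I)^3) \ ker((A + 3I)^2), then set v_{i+1} = (A + 3I) v_i.

One such chain is v_1 = [[-1, -2, 1, -1]]^T, v_2 = [[7, 2, 0, 3]]^T, v_3 = [[5, 2, 0, 2]]^T. Check: (A + 3I) v_3 = [[0, 0, 0, 0]]^T = 0.

v_1 = [[-1, -2, 1, -1]]^T, v_2 = [[7, 2, 0, 3]]^T, v_3 = [[5, 2, 0, 2]]^T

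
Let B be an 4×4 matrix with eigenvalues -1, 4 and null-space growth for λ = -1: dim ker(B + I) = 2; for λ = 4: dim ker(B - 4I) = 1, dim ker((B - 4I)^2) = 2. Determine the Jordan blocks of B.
Jordan blocks: (-1, 1), (-1, 1), (4, 2)

λ = -1: successive nullity increments [2] count blocks of size ≥ k; block sizes are [1, 1].
λ = 4: successive nullity increments [1, 1] count blocks of size ≥ k; block sizes are [2].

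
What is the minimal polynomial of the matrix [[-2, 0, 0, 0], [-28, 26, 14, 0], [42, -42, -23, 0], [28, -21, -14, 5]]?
m_A(x) = (x - 5)(x + 2)

The characteristic polynomial factors as (x - 5)^2(x + 2)^2. The minimal polynomial is ∏(x - λ)^{k_λ} where k_λ is the size of the largest Jordan block at λ.

For λ = -2: rank(A + 2I) = 2, and the largest Jordan block has size 1 (the smallest k with rank((A + 2I)^k) = rank((A + 2I)^(k+1))).
For λ = 5: rank(A - 5I) = 2, and the largest Jordan block has size 1 (the smallest k with rank((A - 5I)^k) = rank((A - 5I)^(k+1))).

So m_A(x) = (x - 5)(x + 2).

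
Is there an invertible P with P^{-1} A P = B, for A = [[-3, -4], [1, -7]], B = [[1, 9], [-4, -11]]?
Yes.

Two matrices over a field are similar if and only if they have the same invariant factors.

Both A and B have characteristic polynomial (x + 5)^2 and minimal polynomial (x + 5)^2. Computing further, both have invariant factors (x + 5)^2. Hence A and B are similar.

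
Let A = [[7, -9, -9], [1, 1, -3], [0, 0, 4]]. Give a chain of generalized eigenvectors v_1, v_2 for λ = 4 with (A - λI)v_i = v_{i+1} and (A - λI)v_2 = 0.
v_1 = [[-2, -1, 0]]^T, v_2 = [[3, 1, 0]]^T

We seek v_1 ∈ ker((A - 4I)^2) \ ker(A - 4I), then set v_{i+1} = (A - 4I) v_i.

One such chain is v_1 = [[-2, -1, 0]]^T, v_2 = [[3, 1, 0]]^T. Check: (A - 4I) v_2 = [[0, 0, 0]]^T = 0.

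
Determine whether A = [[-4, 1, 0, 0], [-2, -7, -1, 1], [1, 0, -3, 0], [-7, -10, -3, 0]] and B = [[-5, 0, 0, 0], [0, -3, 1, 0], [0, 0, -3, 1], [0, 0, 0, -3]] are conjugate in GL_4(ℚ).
No.

χ_A(x) = (x + 3)^2(x + 4)^2 but χ_B(x) = (x + 3)^3(x + 5). The characteristic polynomial is a similarity invariant, so A and B are not similar.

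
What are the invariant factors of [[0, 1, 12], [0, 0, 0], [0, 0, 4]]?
The Jordan structure of A has elementary divisors x^2, (x - 4). Arranging the block sizes at each eigenvalue in decreasing order and taking row products gives the invariant factors.

Invariant factors (smallest first, each dividing the next): x^2(x - 4).

Check: the last factor x^2(x - 4) is the minimal polynomial, and the product x^2(x - 4) is the characteristic polynomial.

x^2(x - 4)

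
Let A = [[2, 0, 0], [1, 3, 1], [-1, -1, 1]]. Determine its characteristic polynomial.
χ_A(x) = (x - 2)^3

xI - A = [[x - 2, 0, 0], [-1, x - 3, -1], [1, 1, x - 1]].

Expanding det(xI - A) along the first row:
det(xI - A) = + (x - 2)·det([[x - 3, -1], [1, x - 1]]) - (0)·det([[-1, -1], [1, x - 1]]) + (0)·det([[-1, x - 3], [1, 1]]).

Evaluating gives χ_A(x) = x^3 - 6x^2 + 12x - 8 = (x - 2)^3.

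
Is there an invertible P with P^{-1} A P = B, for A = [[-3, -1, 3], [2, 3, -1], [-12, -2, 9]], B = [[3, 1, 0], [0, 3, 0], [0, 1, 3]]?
Both have characteristic polynomial (x - 3)^3, but the minimal polynomial of A is (x - 3)^3 while the minimal polynomial of B is (x - 3)^2. The minimal polynomial is a similarity invariant, so A and B are not similar.

No.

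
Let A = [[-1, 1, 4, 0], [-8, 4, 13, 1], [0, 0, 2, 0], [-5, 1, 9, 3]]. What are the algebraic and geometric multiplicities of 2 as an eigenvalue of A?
algebraic multiplicity 4, geometric multiplicity 2

The characteristic polynomial is (x - 2)^4, so the factor x - 2 appears with exponent 4: the algebraic multiplicity is 4.

rank(A - 2I) = 2, so the eigenspace has dimension 4 - 2 = 2: the geometric multiplicity is 2.

Since 2 < 4, A is not diagonalizable.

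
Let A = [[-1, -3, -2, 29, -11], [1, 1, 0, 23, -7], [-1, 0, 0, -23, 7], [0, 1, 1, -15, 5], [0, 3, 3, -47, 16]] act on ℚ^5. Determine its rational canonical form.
R = [[0, 0, 0, 0, -6], [1, 0, 0, 0, -9], [0, 1, 0, 0, 0], [0, 0, 1, 0, 5], [0, 0, 0, 1, 1]]

The invariant factors of A (the non-unit diagonal entries of the Smith normal form of xI - A over ℚ[x]) are (x - 2)(x + 1)(x^3 - 3x - 3), each dividing the next. The characteristic polynomial is their product, (x - 2)(x + 1)(x^3 - 3x - 3).

The rational canonical form is the block-diagonal matrix of companion matrices C(f_i):
R = [[0, 0, 0, 0, -6], [1, 0, 0, 0, -9], [0, 1, 0, 0, 0], [0, 0, 1, 0, 5], [0, 0, 0, 1, 1]].

Note the characteristic polynomial does not split into linear factors over ℚ, so A has no Jordan form over ℚ; the rational canonical form exists over any field.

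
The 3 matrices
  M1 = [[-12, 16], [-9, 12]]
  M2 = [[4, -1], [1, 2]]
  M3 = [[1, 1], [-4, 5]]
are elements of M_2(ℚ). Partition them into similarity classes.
2 classes: {M1}, {M2, M3}

Characteristic polynomials: χ_{M1} = x^2, χ_{M2} = (x - 3)^2, χ_{M3} = (x - 3)^2.

{M1}: invariant factors x^2.

{M2, M3}: invariant factors (x - 3)^2.

Matrices are similar if and only if their invariant-factor lists agree; the partition into similarity classes is {M1}, {M2, M3}.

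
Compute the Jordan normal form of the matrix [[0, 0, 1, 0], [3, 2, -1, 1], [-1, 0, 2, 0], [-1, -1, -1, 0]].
J = [[1, 1, 0, 0], [0, 1, 0, 0], [0, 0, 1, 1], [0, 0, 0, 1]]

The characteristic polynomial is det(xI - A) = (x - 1)^4, so the eigenvalues are 1 (algebraic multiplicity 4).

For λ = 1: rank(A - I) = 2, rank((A - I)^2) = 0. The eigenspace has dimension 4 - 2 = 2, so there are 2 Jordan blocks; the rank sequence gives block sizes [2, 2].

Assembling the blocks gives the Jordan form J above.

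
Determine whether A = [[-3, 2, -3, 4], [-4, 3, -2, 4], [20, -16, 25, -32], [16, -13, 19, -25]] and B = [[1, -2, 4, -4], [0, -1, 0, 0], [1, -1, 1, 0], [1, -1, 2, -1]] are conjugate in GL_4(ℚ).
No.

Both have characteristic polynomial (x - 1)^2(x + 1)^2, but the minimal polynomial of A is (x - 1)^2(x + 1)^2 while the minimal polynomial of B is (x - 1)^2(x + 1). The minimal polynomial is a similarity invariant, so A and B are not similar.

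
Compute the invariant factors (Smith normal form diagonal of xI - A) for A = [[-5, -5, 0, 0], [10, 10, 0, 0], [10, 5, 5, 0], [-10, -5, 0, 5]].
The Jordan structure of A has elementary divisors x, (x - 5), (x - 5), (x - 5). Arranging the block sizes at each eigenvalue in decreasing order and taking row products gives the invariant factors.

Invariant factors (smallest first, each dividing the next): x - 5, x - 5, x(x - 5).

Check: the last factor x(x - 5) is the minimal polynomial, and the product x(x - 5)^3 is the characteristic polynomial.

x - 5, x - 5, x(x - 5)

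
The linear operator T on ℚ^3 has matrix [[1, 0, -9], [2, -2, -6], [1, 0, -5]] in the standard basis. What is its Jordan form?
J = [[-2, 1, 0], [0, -2, 0], [0, 0, -2]]

The characteristic polynomial is det(xI - A) = (x + 2)^3, so the eigenvalues are -2 (algebraic multiplicity 3).

For λ = -2: rank(A + 2I) = 1, rank((A + 2I)^2) = 0. The eigenspace has dimension 3 - 1 = 2, so there are 2 Jordan blocks; the rank sequence gives block sizes [2, 1].

Assembling the blocks gives the Jordan form J above.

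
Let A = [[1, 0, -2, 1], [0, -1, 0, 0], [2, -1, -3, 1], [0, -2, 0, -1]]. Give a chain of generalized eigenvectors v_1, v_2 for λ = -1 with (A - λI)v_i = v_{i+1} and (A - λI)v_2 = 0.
v_1 = [[2, 1, 1, -2]]^T, v_2 = [[0, 0, -1, -2]]^T

We seek v_1 ∈ ker((A + I)^2) \ ker(A + I), then set v_{i+1} = (A + I) v_i.

One such chain is v_1 = [[2, 1, 1, -2]]^T, v_2 = [[0, 0, -1, -2]]^T. Check: (A + I) v_2 = [[0, 0, 0, 0]]^T = 0.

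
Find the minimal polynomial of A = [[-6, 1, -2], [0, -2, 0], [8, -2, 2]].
m_A(x) = (x + 2)^2

The characteristic polynomial factors as (x + 2)^3. The minimal polynomial is ∏(x - λ)^{k_λ} where k_λ is the size of the largest Jordan block at λ.

For λ = -2: rank(A + 2I) = 1, and the largest Jordan block has size 2 (the smallest k with rank((A + 2I)^k) = rank((A + 2I)^(k+1))).

So m_A(x) = (x + 2)^2.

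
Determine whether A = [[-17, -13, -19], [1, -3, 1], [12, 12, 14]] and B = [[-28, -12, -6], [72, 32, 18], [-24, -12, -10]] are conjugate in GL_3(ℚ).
No.

Both have characteristic polynomial (x - 2)(x + 4)^2, but the minimal polynomial of A is (x - 2)(x + 4)^2 while the minimal polynomial of B is (x - 2)(x + 4). The minimal polynomial is a similarity invariant, so A and B are not similar.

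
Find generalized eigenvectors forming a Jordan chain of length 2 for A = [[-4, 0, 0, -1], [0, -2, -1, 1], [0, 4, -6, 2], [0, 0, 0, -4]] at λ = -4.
We seek v_1 ∈ ker((A + 4I)^2) \ ker(A + 4I), then set v_{i+1} = (A + 4I) v_i.

One such chain is v_1 = [[-4, 3, 5, -1]]^T, v_2 = [[1, 0, 0, 0]]^T. Check: (A + 4I) v_2 = [[0, 0, 0, 0]]^T = 0.

v_1 = [[-4, 3, 5, -1]]^T, v_2 = [[1, 0, 0, 0]]^T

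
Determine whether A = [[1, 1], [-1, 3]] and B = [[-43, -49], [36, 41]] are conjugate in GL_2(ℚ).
No.

trace(A) = 4 but trace(B) = -2. The trace is a similarity invariant, so A and B are not similar.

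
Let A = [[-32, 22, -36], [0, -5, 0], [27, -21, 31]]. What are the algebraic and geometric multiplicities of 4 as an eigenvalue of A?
The characteristic polynomial is (x - 4)(x + 5)^2, so the factor x - 4 appears with exponent 1: the algebraic multiplicity is 1.

rank(A - 4I) = 2, so the eigenspace has dimension 3 - 2 = 1: the geometric multiplicity is 1.

algebraic multiplicity 1, geometric multiplicity 1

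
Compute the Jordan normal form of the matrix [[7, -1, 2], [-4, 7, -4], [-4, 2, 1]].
The characteristic polynomial is det(xI - A) = (x - 5)^3, so the eigenvalues are 5 (algebraic multiplicity 3).

For λ = 5: rank(A - 5I) = 1, rank((A - 5I)^2) = 0. The eigenspace has dimension 3 - 1 = 2, so there are 2 Jordan blocks; the rank sequence gives block sizes [2, 1].

Assembling the blocks gives the Jordan form J above.

J = [[5, 1, 0], [0, 5, 0], [0, 0, 5]]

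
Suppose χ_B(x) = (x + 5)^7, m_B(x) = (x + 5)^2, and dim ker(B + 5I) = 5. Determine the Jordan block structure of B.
λ = -5: algebraic multiplicity 7 (exponent in χ_B), largest block size 2 (exponent in m_B), 5 blocks (geometric multiplicity). These force block sizes [2, 2, 1, 1, 1].

Jordan blocks: (-5, 2), (-5, 2), (-5, 1), (-5, 1), (-5, 1)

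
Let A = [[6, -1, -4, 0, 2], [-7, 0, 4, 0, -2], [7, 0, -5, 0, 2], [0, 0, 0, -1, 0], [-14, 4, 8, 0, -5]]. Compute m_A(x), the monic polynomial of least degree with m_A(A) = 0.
m_A(x) = (x + 1)^3

The characteristic polynomial factors as (x + 1)^5. The minimal polynomial is ∏(x - λ)^{k_λ} where k_λ is the size of the largest Jordan block at λ.

For λ = -1: rank(A + I) = 2, and the largest Jordan block has size 3 (the smallest k with rank((A + I)^k) = rank((A + I)^(k+1))).

So m_A(x) = (x + 1)^3.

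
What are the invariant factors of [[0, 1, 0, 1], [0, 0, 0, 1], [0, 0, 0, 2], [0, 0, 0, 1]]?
The Jordan structure of A has elementary divisors x^2, x, (x - 1). Arranging the block sizes at each eigenvalue in decreasing order and taking row products gives the invariant factors.

Invariant factors (smallest first, each dividing the next): x, x^2(x - 1).

Check: the last factor x^2(x - 1) is the minimal polynomial, and the product x^3(x - 1) is the characteristic polynomial.

x, x^2(x - 1)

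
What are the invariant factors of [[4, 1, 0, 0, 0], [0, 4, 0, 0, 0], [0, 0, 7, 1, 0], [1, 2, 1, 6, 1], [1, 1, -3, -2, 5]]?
(x - 6)^3(x - 4)^2

The Jordan structure of A has elementary divisors (x - 4)^2, (x - 6)^3. Arranging the block sizes at each eigenvalue in decreasing order and taking row products gives the invariant factors.

Invariant factors (smallest first, each dividing the next): (x - 6)^3(x - 4)^2.

Check: the last factor (x - 6)^3(x - 4)^2 is the minimal polynomial, and the product (x - 6)^3(x - 4)^2 is the characteristic polynomial.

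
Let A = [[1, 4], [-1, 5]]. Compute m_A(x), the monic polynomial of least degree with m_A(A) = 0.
m_A(x) = (x - 3)^2

The characteristic polynomial factors as (x - 3)^2. The minimal polynomial is ∏(x - λ)^{k_λ} where k_λ is the size of the largest Jordan block at λ.

For λ = 3: rank(A - 3I) = 1, and the largest Jordan block has size 2 (the smallest k with rank((A - 3I)^k) = rank((A - 3I)^(k+1))).

So m_A(x) = (x - 3)^2.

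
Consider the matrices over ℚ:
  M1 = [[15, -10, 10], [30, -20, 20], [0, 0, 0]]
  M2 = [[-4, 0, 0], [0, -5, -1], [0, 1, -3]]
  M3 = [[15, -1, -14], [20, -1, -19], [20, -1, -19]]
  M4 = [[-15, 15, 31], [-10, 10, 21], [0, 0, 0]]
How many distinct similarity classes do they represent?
3 classes: {M1}, {M2}, {M3, M4}

Characteristic polynomials: χ_{M1} = x^2(x + 5), χ_{M2} = (x + 4)^3, χ_{M3} = x^2(x + 5), χ_{M4} = x^2(x + 5).

{M1}: invariant factors x, x(x + 5).

{M2}: invariant factors x + 4, (x + 4)^2.

{M3, M4}: invariant factors x^2(x + 5).

Matrices are similar if and only if their invariant-factor lists agree; the partition into similarity classes is {M1}, {M2}, {M3, M4}.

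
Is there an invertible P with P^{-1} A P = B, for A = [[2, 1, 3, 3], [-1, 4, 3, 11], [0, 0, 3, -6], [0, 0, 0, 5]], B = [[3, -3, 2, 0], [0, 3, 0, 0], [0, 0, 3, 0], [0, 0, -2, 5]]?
Two matrices over a field are similar if and only if they have the same invariant factors.

Both A and B have characteristic polynomial (x - 5)(x - 3)^3 and minimal polynomial (x - 5)(x - 3)^2. Computing further, both have invariant factors x - 3, (x - 5)(x - 3)^2. Hence A and B are similar.

Yes.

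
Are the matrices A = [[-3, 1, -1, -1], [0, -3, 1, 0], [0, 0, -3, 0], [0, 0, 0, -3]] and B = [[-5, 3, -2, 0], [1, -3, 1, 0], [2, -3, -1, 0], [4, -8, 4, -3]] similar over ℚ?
Yes.

Two matrices over a field are similar if and only if they have the same invariant factors.

Both A and B have characteristic polynomial (x + 3)^4 and minimal polynomial (x + 3)^3. Computing further, both have invariant factors x + 3, (x + 3)^3. Hence A and B are similar.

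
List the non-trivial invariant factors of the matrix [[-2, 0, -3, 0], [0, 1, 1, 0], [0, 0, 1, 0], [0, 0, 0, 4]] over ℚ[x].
The Jordan structure of A has elementary divisors (x + 2), (x - 1)^2, (x - 4). Arranging the block sizes at each eigenvalue in decreasing order and taking row products gives the invariant factors.

Invariant factors (smallest first, each dividing the next): (x - 4)(x - 1)^2(x + 2).

Check: the last factor (x - 4)(x - 1)^2(x + 2) is the minimal polynomial, and the product (x - 4)(x - 1)^2(x + 2) is the characteristic polynomial.

(x - 4)(x - 1)^2(x + 2)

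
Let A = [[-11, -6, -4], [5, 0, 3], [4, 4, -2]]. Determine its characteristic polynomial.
xI - A = [[x + 11, 6, 4], [-5, x, -3], [-4, -4, x + 2]].

Expanding det(xI - A) along the first row:
det(xI - A) = + (x + 11)·det([[x, -3], [-4, x + 2]]) - (6)·det([[-5, -3], [-4, x + 2]]) + (4)·det([[-5, x], [-4, -4]]).

Evaluating gives χ_A(x) = x^3 + 13x^2 + 56x + 80 = (x + 4)^2(x + 5).

χ_A(x) = (x + 4)^2(x + 5)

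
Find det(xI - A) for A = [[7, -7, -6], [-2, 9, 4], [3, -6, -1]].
xI - A = [[x - 7, 7, 6], [2, x - 9, -4], [-3, 6, x + 1]].

Expanding det(xI - A) along the first row:
det(xI - A) = + (x - 7)·det([[x - 9, -4], [6, x + 1]]) - (7)·det([[2, -4], [-3, x + 1]]) + (6)·det([[2, x - 9], [-3, 6]]).

Evaluating gives χ_A(x) = x^3 - 15x^2 + 75x - 125 = (x - 5)^3.

χ_A(x) = (x - 5)^3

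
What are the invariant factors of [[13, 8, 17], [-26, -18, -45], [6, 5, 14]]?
The Jordan structure of A has elementary divisors (x - 3)^3. Arranging the block sizes at each eigenvalue in decreasing order and taking row products gives the invariant factors.

Invariant factors (smallest first, each dividing the next): (x - 3)^3.

Check: the last factor (x - 3)^3 is the minimal polynomial, and the product (x - 3)^3 is the characteristic polynomial.

(x - 3)^3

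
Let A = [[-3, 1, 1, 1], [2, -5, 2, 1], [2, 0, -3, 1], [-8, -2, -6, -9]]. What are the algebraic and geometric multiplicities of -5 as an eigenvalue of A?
algebraic multiplicity 4, geometric multiplicity 2

The characteristic polynomial is (x + 5)^4, so the factor x + 5 appears with exponent 4: the algebraic multiplicity is 4.

rank(A + 5I) = 2, so the eigenspace has dimension 4 - 2 = 2: the geometric multiplicity is 2.

Since 2 < 4, A is not diagonalizable.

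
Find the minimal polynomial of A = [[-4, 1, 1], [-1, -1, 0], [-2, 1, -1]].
The characteristic polynomial factors as (x + 2)^3. The minimal polynomial is ∏(x - λ)^{k_λ} where k_λ is the size of the largest Jordan block at λ.

For λ = -2: rank(A + 2I) = 2, and the largest Jordan block has size 3 (the smallest k with rank((A + 2I)^k) = rank((A + 2I)^(k+1))).

So m_A(x) = (x + 2)^3.

m_A(x) = (x + 2)^3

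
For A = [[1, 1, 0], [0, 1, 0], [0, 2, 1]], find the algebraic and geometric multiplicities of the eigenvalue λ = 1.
algebraic multiplicity 3, geometric multiplicity 2

The characteristic polynomial is (x - 1)^3, so the factor x - 1 appears with exponent 3: the algebraic multiplicity is 3.

rank(A - I) = 1, so the eigenspace has dimension 3 - 1 = 2: the geometric multiplicity is 2.

Since 2 < 3, A is not diagonalizable.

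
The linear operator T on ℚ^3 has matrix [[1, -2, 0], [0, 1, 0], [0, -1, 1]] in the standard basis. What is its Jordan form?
The characteristic polynomial is det(xI - A) = (x - 1)^3, so the eigenvalues are 1 (algebraic multiplicity 3).

For λ = 1: rank(A - I) = 1, rank((A - I)^2) = 0. The eigenspace has dimension 3 - 1 = 2, so there are 2 Jordan blocks; the rank sequence gives block sizes [2, 1].

Assembling the blocks gives the Jordan form J above.

J = [[1, 1, 0], [0, 1, 0], [0, 0, 1]]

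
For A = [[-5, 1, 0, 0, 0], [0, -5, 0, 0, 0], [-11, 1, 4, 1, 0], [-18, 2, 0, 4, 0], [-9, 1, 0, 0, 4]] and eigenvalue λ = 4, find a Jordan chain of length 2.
v_1 = [[0, 0, 0, 1, 0]]^T, v_2 = [[0, 0, 1, 0, 0]]^T

We seek v_1 ∈ ker((A - 4I)^2) \ ker(A - 4I), then set v_{i+1} = (A - 4I) v_i.

One such chain is v_1 = [[0, 0, 0, 1, 0]]^T, v_2 = [[0, 0, 1, 0, 0]]^T. Check: (A - 4I) v_2 = [[0, 0, 0, 0, 0]]^T = 0.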